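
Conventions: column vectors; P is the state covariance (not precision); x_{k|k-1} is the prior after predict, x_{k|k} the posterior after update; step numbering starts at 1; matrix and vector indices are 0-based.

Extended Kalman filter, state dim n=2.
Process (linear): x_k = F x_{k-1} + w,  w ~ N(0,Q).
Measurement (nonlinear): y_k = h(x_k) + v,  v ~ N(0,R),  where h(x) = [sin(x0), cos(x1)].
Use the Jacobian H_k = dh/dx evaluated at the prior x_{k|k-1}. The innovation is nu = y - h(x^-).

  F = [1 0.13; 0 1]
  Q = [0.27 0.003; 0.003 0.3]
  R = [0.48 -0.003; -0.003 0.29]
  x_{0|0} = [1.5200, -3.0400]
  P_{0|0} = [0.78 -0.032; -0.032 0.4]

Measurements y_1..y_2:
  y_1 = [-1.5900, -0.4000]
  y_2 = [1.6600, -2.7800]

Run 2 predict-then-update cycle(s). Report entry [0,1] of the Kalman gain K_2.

K[0,1] = 0.0435

step 1: x^-=[1.1248, -3.0400]  P^-=[1.0484 0.0230; 0.0230 0.7000]  H_jac=[0.4314 0.0000; 0.0000 0.1014]  S=[0.6751 -0.0020; -0.0020 0.2972]  K=[0.6700 0.0123; 0.0154 0.2390]  nu=[-2.4922, 0.5948]  x^+=[-0.5375, -2.9362]  P^+=[0.7454 0.0155; 0.0155 0.6829]
step 2: x^-=[-0.9192, -2.9362]  P^-=[1.0310 0.1073; 0.1073 0.9829]  H_jac=[0.6064 0.0000; 0.0000 0.2039]  S=[0.8592 0.0103; 0.0103 0.3309]  K=[0.7272 0.0435; 0.0685 0.6036]  nu=[2.4551, -1.8010]  x^+=[0.7877, -3.8552]  P^+=[0.5754 0.0512; 0.0512 0.8574]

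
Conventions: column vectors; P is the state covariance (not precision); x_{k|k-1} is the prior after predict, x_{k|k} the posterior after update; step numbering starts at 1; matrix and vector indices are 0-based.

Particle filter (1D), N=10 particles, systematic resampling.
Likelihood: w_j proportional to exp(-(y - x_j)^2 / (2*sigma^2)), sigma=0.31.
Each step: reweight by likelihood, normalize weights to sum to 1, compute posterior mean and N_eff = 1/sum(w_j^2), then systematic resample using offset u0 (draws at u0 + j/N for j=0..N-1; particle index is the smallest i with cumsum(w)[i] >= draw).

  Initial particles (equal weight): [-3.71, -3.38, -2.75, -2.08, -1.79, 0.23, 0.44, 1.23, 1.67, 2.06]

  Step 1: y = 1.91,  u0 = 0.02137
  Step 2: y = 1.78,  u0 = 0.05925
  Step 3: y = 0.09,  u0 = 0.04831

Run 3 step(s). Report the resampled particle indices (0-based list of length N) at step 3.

resampled_idx = [0, 0, 1, 1, 2, 2, 3, 3, 4, 4]

step 1: w=[0.0000, 0.0000, 0.0000, 0.0000, 0.0000, 0.0000, 0.0000, 0.0524, 0.4306, 0.5169]  mean=1.8485  Neff=2.1958  idx=[7, 8, 8, 8, 8, 9, 9, 9, 9, 9]
step 2: w=[0.0284, 0.1288, 0.1288, 0.1288, 0.1288, 0.0912, 0.0912, 0.0912, 0.0912, 0.0912]  mean=1.8354  Neff=9.1886  idx=[1, 2, 2, 3, 4, 5, 6, 7, 8, 9]
step 3: w=[0.1999, 0.1999, 0.1999, 0.1999, 0.1999, 0.0001, 0.0001, 0.0001, 0.0001, 0.0001]  mean=1.6703  Neff=5.0074  idx=[0, 0, 1, 1, 2, 2, 3, 3, 4, 4]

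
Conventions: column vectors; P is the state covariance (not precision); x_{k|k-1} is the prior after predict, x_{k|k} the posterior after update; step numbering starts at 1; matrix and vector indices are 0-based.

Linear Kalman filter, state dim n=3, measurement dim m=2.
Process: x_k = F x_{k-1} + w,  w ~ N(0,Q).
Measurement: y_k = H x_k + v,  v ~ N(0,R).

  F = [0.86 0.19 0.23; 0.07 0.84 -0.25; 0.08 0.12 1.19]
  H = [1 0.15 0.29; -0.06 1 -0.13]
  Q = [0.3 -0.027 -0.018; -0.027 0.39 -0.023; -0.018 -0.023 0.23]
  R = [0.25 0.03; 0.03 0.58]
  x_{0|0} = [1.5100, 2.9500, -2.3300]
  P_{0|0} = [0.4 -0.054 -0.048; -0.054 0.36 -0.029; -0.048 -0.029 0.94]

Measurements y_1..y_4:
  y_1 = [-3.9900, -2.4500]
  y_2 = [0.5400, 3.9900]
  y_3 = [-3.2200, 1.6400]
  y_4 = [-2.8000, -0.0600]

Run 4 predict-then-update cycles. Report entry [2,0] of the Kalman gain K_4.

step 1: x^-=[1.3232, 3.1662, -2.2979]  P^-=[0.6194 -0.0339 0.2112; -0.0339 0.7122 -0.2994; 0.2112 -0.2994 1.5504]  S=[1.1021 -0.1045; -0.1045 1.4059]  K=[0.6106 -0.0247; 0.0385 0.5386; 0.5280 -0.3261]  nu=[-5.1217, -5.8355]  x^+=[-1.6601, -0.1738, -3.0993]  P^+=[0.2044 -0.0068 -0.1776; -0.0068 0.3071 -0.0464; -0.1776 -0.0464 1.0577]
step 2: x^-=[-2.1736, 0.5126, -3.8418]  P^-=[0.4417 -0.0030 0.0950; -0.0030 0.6987 -0.3624; 0.0950 -0.3624 1.6864]  S=[0.8719 -0.0702; -0.0702 1.4049]  K=[0.5374 -0.0029; 0.0392 0.5330; 0.5761 -0.3892]  nu=[3.7508, 2.8476]  x^+=[-0.1660, 2.1773, -2.7892]  P^+=[0.1896 0.0009 -0.1914; 0.0009 0.3012 -0.0701; -0.1914 -0.0701 1.1526]
step 3: x^-=[-0.3706, 2.5146, -3.0711]  P^-=[0.4306 -0.0052 0.1003; -0.0052 0.7118 -0.4145; 0.1003 -0.4145 1.8113]  S=[0.8695 -0.0895; -0.0895 1.4339]  K=[0.5280 0.0022; 0.0337 0.5363; 0.6048 -0.4198]  nu=[-2.3360, -1.2961]  x^+=[-1.6068, 1.7408, -3.9399]  P^+=[0.1884 0.0030 -0.1957; 0.0030 0.3016 -0.0817; -0.1957 -0.0817 1.1952]
step 4: x^-=[-1.9573, 2.3348, -4.6082]  P^-=[0.4298 -0.0070 0.1047; -0.0070 0.7200 -0.4385; 0.1047 -0.4385 1.8675]  S=[0.8735 -0.0992; -0.0992 1.4495]  K=[0.5261 0.0040; 0.0312 0.5384; 0.6154 -0.4322]  nu=[0.1434, -3.1113]  x^+=[-1.8942, 0.6641, -3.1752]  P^+=[0.1885 0.0037 -0.1980; 0.0037 0.3022 -0.0864; -0.1980 -0.0864 1.2131]

K[2,0] = 0.6154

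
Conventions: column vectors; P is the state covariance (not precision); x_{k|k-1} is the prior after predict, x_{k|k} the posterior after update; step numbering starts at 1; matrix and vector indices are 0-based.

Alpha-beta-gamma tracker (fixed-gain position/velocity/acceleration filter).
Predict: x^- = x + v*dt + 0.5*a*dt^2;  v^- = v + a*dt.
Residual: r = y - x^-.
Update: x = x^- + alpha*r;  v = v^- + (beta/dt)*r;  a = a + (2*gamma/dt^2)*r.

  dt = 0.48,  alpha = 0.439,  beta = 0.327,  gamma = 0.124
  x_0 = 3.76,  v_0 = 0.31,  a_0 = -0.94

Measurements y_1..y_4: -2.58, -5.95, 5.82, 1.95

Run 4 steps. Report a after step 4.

step 1: x_pred=3.8005  r=-6.3805  x^+=0.9995  v^+=-4.4879  a^+=-7.8079
step 2: x_pred=-2.0542  r=-3.8958  x^+=-3.7645  v^+=-10.8897  a^+=-12.0013
step 3: x_pred=-10.3741  r=16.1941  x^+=-3.2649  v^+=-5.6181  a^+=5.4298
step 4: x_pred=-5.3361  r=7.2861  x^+=-2.1375  v^+=1.9518  a^+=13.2725

a_post = 13.2725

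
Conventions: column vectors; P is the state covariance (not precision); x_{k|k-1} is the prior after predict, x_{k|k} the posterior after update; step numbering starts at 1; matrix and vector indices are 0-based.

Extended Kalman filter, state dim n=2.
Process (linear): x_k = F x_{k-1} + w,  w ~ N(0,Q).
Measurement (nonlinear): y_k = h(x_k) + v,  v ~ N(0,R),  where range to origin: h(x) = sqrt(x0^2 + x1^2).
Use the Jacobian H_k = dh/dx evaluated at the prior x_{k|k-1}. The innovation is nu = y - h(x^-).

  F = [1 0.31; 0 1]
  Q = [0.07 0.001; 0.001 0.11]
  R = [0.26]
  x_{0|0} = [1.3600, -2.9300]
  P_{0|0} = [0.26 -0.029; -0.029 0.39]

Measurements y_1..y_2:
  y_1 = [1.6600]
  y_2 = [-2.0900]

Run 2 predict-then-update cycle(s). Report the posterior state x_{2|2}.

step 1: x^-=[0.4517, -2.9300]  P^-=[0.3495 0.0929; 0.0929 0.5000]  H_jac=[0.1524 -0.9883]  S=[0.7285]  K=[-0.0529; -0.6589]  nu=[-1.3046]  x^+=[0.5208, -2.0704]  P^+=[0.3475 0.0675; 0.0675 0.1837]
step 2: x^-=[-0.1211, -2.0704]  P^-=[0.4770 0.1254; 0.1254 0.2937]  H_jac=[-0.0584 -0.9983]  S=[0.5690]  K=[-0.2690; -0.5282]  nu=[-4.1640]  x^+=[0.9992, 0.1291]  P^+=[0.4358 0.0446; 0.0446 0.1350]

x_post = [0.9992, 0.1291]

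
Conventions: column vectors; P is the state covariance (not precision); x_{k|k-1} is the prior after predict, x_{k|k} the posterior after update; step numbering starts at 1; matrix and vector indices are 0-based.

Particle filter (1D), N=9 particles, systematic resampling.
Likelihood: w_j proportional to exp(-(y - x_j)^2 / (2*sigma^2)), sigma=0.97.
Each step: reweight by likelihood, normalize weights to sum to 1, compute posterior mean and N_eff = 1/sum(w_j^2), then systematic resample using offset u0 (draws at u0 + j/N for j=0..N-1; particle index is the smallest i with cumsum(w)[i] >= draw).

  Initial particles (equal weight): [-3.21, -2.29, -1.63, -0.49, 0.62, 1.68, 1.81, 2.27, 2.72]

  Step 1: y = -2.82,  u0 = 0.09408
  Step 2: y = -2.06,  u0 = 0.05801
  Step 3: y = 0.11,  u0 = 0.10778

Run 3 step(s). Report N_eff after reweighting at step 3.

step 1: w=[0.3988, 0.3725, 0.2037, 0.0242, 0.0008, 0.0000, 0.0000, 0.0000, 0.0000]  mean=-2.4766  Neff=2.9422  idx=[0, 0, 0, 1, 1, 1, 1, 2, 3]
step 2: w=[0.0756, 0.0756, 0.0756, 0.1484, 0.1484, 0.1484, 0.1484, 0.1384, 0.0412]  mean=-2.3332  Neff=7.9306  idx=[0, 2, 3, 4, 4, 5, 6, 7, 7]
step 3: w=[0.0045, 0.0045, 0.0732, 0.0732, 0.0732, 0.0732, 0.0732, 0.3126, 0.3126]  mean=-1.8856  Neff=4.4996  idx=[3, 4, 6, 7, 7, 7, 8, 8, 8]

N_eff = 4.4996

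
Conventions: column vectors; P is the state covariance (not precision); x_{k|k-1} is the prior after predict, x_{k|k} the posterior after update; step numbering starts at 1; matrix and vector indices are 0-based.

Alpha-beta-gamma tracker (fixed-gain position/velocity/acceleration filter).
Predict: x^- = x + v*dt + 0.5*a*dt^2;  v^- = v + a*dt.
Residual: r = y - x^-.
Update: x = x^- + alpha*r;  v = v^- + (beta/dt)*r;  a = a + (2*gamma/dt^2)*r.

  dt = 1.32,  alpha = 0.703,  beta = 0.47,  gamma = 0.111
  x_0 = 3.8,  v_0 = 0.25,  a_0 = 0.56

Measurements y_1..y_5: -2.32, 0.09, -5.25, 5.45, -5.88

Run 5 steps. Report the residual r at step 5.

resid = -11.0915

step 1: x_pred=4.6179  r=-6.9379  x^+=-0.2595  v^+=-1.4811  a^+=-0.3240
step 2: x_pred=-2.4967  r=2.5867  x^+=-0.6783  v^+=-0.9877  a^+=0.0056
step 3: x_pred=-1.9771  r=-3.2729  x^+=-4.2780  v^+=-2.1456  a^+=-0.4114
step 4: x_pred=-7.4686  r=12.9186  x^+=1.6132  v^+=1.9112  a^+=1.2346
step 5: x_pred=5.2115  r=-11.0915  x^+=-2.5858  v^+=-0.4084  a^+=-0.1786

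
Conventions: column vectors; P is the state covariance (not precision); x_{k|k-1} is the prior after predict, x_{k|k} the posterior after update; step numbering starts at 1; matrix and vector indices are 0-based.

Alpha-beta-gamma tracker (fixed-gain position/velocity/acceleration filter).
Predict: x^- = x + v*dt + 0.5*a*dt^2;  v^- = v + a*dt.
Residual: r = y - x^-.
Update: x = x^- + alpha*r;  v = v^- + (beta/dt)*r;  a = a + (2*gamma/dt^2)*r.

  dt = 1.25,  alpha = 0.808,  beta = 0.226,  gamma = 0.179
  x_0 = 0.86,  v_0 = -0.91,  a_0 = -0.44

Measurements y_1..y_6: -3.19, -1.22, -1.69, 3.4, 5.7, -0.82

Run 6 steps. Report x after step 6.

x_post = 1.7313

step 1: x_pred=-0.6212  r=-2.5688  x^+=-2.6968  v^+=-1.9244  a^+=-1.0286
step 2: x_pred=-5.9059  r=4.6859  x^+=-2.1197  v^+=-2.3629  a^+=0.0451
step 3: x_pred=-5.0381  r=3.3481  x^+=-2.3328  v^+=-1.7012  a^+=0.8122
step 4: x_pred=-3.8248  r=7.2248  x^+=2.0128  v^+=0.6203  a^+=2.4676
step 5: x_pred=4.7160  r=0.9840  x^+=5.5111  v^+=3.8826  a^+=2.6930
step 6: x_pred=12.4683  r=-13.2883  x^+=1.7313  v^+=4.8464  a^+=-0.3516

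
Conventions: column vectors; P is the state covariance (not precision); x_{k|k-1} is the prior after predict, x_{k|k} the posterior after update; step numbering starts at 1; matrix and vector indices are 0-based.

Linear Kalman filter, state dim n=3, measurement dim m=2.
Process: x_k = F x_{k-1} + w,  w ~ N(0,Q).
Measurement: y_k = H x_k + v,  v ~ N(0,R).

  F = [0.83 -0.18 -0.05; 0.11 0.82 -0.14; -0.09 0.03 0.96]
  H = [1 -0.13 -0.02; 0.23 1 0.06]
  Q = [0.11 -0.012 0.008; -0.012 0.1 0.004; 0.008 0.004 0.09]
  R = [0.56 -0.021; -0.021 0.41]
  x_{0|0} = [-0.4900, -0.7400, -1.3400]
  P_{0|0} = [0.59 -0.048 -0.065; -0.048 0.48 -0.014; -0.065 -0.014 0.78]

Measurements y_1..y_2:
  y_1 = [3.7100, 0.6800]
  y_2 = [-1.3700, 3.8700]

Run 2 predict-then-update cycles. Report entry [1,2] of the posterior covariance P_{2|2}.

P_post[1,2] = -0.1177

step 1: x^-=[-0.2065, -0.4731, -1.2645]  P^-=[0.5534 -0.0471 -0.1277; -0.0471 0.4417 -0.1101; -0.1277 -0.1101 0.8247]  S=[1.1380 -0.0018; -0.0018 0.8456]  K=[0.4941 0.0868; -0.0891 0.5016; -0.1143 -0.1067]  nu=[3.8297, 1.2765]  x^+=[1.7965, -0.1741, -1.8385]  P^+=[0.2694 -0.0334 -0.0557; -0.0334 0.2198 -0.0765; -0.0557 -0.0765 0.8003]
step 2: x^-=[1.6144, 0.3122, -1.9319]  P^-=[0.3179 -0.0283 -0.0844; -0.0283 0.2800 -0.1650; -0.0844 -0.1650 0.8353]  S=[0.8929 -0.0128; -0.0128 0.6747]  K=[0.3630 0.0658; -0.0632 0.3895; -0.0921 -0.2008]  nu=[-2.9824, 3.3024]  x^+=[0.7490, 1.7869, -2.3202]  P^+=[0.1980 -0.0234 -0.0466; -0.0234 0.1735 -0.1177; -0.0466 -0.1177 0.8010]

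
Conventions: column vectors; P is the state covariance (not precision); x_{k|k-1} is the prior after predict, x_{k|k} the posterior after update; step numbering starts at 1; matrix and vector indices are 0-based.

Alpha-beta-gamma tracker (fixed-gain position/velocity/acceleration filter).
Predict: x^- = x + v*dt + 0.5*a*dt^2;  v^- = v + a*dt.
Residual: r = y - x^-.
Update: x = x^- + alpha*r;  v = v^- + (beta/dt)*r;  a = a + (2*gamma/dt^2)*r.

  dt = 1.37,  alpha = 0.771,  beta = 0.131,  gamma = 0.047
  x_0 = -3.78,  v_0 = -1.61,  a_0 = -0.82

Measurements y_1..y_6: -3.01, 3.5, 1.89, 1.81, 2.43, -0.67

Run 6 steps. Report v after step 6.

v_post = -0.2701

step 1: x_pred=-6.7552  r=3.7452  x^+=-3.8677  v^+=-2.3753  a^+=-0.6324
step 2: x_pred=-7.7153  r=11.2153  x^+=0.9317  v^+=-2.1693  a^+=-0.0707
step 3: x_pred=-2.1066  r=3.9966  x^+=0.9748  v^+=-1.8840  a^+=0.1294
step 4: x_pred=-1.4849  r=3.2949  x^+=1.0555  v^+=-1.3917  a^+=0.2944
step 5: x_pred=-0.5748  r=3.0048  x^+=1.7419  v^+=-0.7010  a^+=0.4449
step 6: x_pred=1.1991  r=-1.8691  x^+=-0.2420  v^+=-0.2701  a^+=0.3513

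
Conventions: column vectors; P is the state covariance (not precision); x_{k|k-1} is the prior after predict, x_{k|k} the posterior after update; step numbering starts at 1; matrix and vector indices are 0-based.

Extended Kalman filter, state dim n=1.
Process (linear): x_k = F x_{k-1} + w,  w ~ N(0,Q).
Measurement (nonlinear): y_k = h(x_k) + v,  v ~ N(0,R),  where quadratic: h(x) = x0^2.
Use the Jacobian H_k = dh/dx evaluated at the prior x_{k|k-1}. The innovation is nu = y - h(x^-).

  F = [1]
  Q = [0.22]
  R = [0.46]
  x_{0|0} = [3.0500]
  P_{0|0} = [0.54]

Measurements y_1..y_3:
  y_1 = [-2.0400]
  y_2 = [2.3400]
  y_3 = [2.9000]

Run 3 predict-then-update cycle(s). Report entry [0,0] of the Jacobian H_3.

H_jac[0,0] = 2.9638

step 1: x^-=[3.0500]  P^-=[0.7600]  H_jac=[6.1000]  S=[28.7396]  K=[0.1613]  nu=[-11.3425]  x^+=[1.2203]  P^+=[0.0122]
step 2: x^-=[1.2203]  P^-=[0.2322]  H_jac=[2.4407]  S=[1.8430]  K=[0.3075]  nu=[0.8508]  x^+=[1.4819]  P^+=[0.0579]
step 3: x^-=[1.4819]  P^-=[0.2779]  H_jac=[2.9638]  S=[2.9016]  K=[0.2839]  nu=[0.7039]  x^+=[1.6818]  P^+=[0.0441]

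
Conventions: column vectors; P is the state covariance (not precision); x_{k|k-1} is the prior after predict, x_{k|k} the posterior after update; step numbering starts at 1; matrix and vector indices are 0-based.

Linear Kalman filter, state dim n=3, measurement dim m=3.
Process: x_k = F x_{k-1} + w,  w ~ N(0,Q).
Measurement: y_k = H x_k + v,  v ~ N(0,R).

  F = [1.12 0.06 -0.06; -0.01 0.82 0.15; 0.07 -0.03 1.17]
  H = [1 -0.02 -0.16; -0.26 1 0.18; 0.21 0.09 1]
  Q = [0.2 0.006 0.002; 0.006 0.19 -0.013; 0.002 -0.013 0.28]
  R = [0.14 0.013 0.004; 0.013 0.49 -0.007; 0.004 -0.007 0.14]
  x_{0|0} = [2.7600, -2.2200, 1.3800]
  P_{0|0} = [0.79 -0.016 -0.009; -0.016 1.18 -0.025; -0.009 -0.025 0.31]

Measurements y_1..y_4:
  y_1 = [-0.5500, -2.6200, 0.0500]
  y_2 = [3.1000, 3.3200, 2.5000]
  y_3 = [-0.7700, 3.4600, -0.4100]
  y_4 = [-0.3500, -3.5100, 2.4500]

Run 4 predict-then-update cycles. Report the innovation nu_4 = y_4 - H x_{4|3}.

step 1: x^-=[2.8752, -1.6410, 1.8744]  P^-=[1.1956 0.0372 0.0270; 0.0372 0.9846 -0.0130; 0.0270 -0.0130 0.7096]  S=[1.3439 -0.2925 0.1695; -0.2925 1.5519 0.1319; 0.1695 0.1319 0.9207]  K=[0.8618 -0.0236 0.1504; 0.1625 0.6602 -0.0338; -0.1737 -0.0323 0.8122]  nu=[-3.1581, -0.5688, -2.2805]  x^+=[-0.1759, -2.4528, 0.5890]  P^+=[0.1210 0.0307 -0.0035; 0.0307 0.3421 -0.0459; -0.0035 -0.0459 0.1181]
step 2: x^-=[-0.3795, -1.9212, 0.7504]  P^-=[0.3584 0.0498 -0.0062; 0.0498 0.4109 -0.0429; -0.0062 -0.0429 0.4451]  S=[0.5096 -0.0455 0.0070; -0.0455 0.8988 0.0577; 0.0070 0.0577 0.5958]  K=[0.6996 -0.0216 0.1172; 0.1352 0.4434 -0.0368; -0.1616 -0.0125 0.7415]  nu=[3.5611, 5.0074, 2.0022]  x^+=[2.2386, 0.7068, 1.5970]  P^+=[0.0981 0.0238 -0.0034; 0.0238 0.2315 -0.0336; -0.0034 -0.0336 0.1070]
step 3: x^-=[2.4538, 0.7967, 2.0040]  P^-=[0.3281 0.0380 -0.0058; 0.0380 0.3394 -0.0306; -0.0058 -0.0306 0.4288]  S=[0.4794 -0.0496 0.0024; -0.0496 0.8353 0.0600; 0.0024 0.0600 0.5796]  K=[0.6816 -0.0257 0.1147; 0.1164 0.3969 -0.0280; -0.1581 -0.0046 0.7342]  nu=[-2.8872, 2.9405, -3.0010]  x^+=[0.0661, 1.7117, 0.2433]  P^+=[0.0955 0.0208 -0.0030; 0.0208 0.2069 -0.0292; -0.0030 -0.0292 0.1054]
step 4: x^-=[0.1621, 1.4394, 0.2379]  P^-=[0.3243 0.0339 -0.0049; 0.0339 0.3239 -0.0263; -0.0049 -0.0263 0.4265]  S=[0.4754 -0.0527 0.0024; -0.0527 0.8230 0.0619; 0.0024 0.0619 0.5779]  K=[0.6788 -0.0274 0.1148; 0.1096 0.3860 -0.0246; -0.1566 -0.0023 0.7330]  nu=[-0.4453, -4.9501, 2.0485]  x^+=[0.2308, -0.5704, 1.8207]  P^+=[0.0951 0.0198 -0.0028; 0.0198 0.2009 -0.0279; -0.0028 -0.0279 0.1051]

innov = [-0.4453, -4.9501, 2.0485]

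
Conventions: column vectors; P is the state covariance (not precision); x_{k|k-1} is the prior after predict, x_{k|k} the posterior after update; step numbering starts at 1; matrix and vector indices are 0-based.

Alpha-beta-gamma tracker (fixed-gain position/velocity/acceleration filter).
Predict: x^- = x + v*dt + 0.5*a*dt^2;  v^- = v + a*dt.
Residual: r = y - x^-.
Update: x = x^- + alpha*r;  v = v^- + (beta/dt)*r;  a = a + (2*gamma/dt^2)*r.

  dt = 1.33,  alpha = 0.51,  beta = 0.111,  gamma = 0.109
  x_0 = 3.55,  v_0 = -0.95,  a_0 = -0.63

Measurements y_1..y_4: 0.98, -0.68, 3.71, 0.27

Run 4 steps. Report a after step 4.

a_post = 1.0426

step 1: x_pred=1.7293  r=-0.7493  x^+=1.3472  v^+=-1.8504  a^+=-0.7223
step 2: x_pred=-1.7528  r=1.0728  x^+=-1.2057  v^+=-2.7216  a^+=-0.5901
step 3: x_pred=-5.3474  r=9.0574  x^+=-0.7281  v^+=-2.7506  a^+=0.5261
step 4: x_pred=-3.9211  r=4.1911  x^+=-1.7836  v^+=-1.7011  a^+=1.0426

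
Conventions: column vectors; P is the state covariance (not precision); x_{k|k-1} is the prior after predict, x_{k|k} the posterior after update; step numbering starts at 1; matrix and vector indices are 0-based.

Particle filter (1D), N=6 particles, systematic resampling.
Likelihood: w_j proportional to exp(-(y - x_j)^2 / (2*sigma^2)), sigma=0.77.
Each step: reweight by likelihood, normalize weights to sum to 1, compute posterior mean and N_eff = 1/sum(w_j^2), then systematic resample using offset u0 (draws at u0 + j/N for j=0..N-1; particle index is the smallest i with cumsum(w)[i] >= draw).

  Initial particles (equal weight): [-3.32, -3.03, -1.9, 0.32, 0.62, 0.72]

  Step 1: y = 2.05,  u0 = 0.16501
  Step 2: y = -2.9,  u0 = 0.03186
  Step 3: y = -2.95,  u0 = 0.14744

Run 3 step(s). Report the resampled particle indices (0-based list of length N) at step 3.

step 1: w=[0.0000, 0.0000, 0.0000, 0.1658, 0.3688, 0.4654]  mean=0.6168  Neff=2.6309  idx=[3, 4, 4, 5, 5, 5]
step 2: w=[0.6017, 0.1093, 0.1093, 0.0599, 0.0599, 0.0599]  mean=0.4575  Neff=2.5210  idx=[0, 0, 0, 0, 1, 3]
step 3: w=[0.2340, 0.2340, 0.2340, 0.2340, 0.0415, 0.0225]  mean=0.3414  Neff=4.5196  idx=[0, 1, 2, 2, 3, 5]

resampled_idx = [0, 1, 2, 2, 3, 5]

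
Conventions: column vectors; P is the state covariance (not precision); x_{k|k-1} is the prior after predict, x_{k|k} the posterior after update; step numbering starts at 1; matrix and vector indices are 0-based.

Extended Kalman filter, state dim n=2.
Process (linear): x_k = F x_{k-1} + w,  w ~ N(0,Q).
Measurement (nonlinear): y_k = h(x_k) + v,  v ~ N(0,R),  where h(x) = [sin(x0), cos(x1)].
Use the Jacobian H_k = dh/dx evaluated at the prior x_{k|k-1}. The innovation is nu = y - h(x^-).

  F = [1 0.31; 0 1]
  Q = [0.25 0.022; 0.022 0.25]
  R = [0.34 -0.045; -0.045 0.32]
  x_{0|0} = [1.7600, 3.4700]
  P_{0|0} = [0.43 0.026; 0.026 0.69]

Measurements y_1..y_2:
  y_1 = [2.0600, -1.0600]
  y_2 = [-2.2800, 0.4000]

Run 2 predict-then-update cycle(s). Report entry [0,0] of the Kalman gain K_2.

step 1: x^-=[2.8357, 3.4700]  P^-=[0.7624 0.2619; 0.2619 0.9400]  H_jac=[-0.9536 0.0000; 0.0000 0.3225]  S=[1.0333 -0.1256; -0.1256 0.4178]  K=[-0.7048 -0.0096; -0.1593 0.6778]  nu=[1.7589, -0.1134]  x^+=[1.5972, 3.1129]  P^+=[0.2508 0.0888; 0.0888 0.6947]
step 2: x^-=[2.5622, 3.1129]  P^-=[0.6227 0.3262; 0.3262 0.9447]  H_jac=[-0.8368 0.0000; 0.0000 -0.0287]  S=[0.7760 -0.0372; -0.0372 0.3208]  K=[-0.6766 -0.1076; -0.3577 -0.1261]  nu=[-2.8275, 1.3996]  x^+=[4.3247, 3.9480]  P^+=[0.2691 0.1386; 0.1386 0.8436]

K[0,0] = -0.6766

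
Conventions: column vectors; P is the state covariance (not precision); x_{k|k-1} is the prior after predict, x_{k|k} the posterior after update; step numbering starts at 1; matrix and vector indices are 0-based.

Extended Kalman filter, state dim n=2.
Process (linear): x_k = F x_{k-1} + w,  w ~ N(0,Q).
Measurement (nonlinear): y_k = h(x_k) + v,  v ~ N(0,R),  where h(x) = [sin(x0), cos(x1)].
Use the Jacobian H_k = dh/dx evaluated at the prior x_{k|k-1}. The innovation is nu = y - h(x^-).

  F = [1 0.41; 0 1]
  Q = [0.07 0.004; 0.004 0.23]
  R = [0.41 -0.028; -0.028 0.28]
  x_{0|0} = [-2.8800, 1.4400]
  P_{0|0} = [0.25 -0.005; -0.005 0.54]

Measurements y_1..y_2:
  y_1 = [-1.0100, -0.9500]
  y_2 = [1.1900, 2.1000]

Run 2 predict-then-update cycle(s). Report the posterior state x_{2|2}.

x_post = [-0.7017, 0.6172]

step 1: x^-=[-2.2896, 1.4400]  P^-=[0.4067 0.2204; 0.2204 0.7700]  H_jac=[-0.6585 0.0000; 0.0000 -0.9915]  S=[0.5863 0.1159; 0.1159 1.0369]  K=[-0.4244 -0.1633; -0.1043 -0.7246]  nu=[-0.2574, -1.0804]  x^+=[-2.0039, 2.2497]  P^+=[0.2573 0.0341; 0.0341 0.2017]
step 2: x^-=[-1.0815, 2.2497]  P^-=[0.3892 0.1208; 0.1208 0.4317]  H_jac=[0.4700 0.0000; 0.0000 -0.7782]  S=[0.4960 -0.0722; -0.0722 0.5415]  K=[0.3503 -0.1270; 0.0247 -0.6172]  nu=[2.0727, 2.7280]  x^+=[-0.7017, 0.6172]  P^+=[0.3132 0.0583; 0.0583 0.2229]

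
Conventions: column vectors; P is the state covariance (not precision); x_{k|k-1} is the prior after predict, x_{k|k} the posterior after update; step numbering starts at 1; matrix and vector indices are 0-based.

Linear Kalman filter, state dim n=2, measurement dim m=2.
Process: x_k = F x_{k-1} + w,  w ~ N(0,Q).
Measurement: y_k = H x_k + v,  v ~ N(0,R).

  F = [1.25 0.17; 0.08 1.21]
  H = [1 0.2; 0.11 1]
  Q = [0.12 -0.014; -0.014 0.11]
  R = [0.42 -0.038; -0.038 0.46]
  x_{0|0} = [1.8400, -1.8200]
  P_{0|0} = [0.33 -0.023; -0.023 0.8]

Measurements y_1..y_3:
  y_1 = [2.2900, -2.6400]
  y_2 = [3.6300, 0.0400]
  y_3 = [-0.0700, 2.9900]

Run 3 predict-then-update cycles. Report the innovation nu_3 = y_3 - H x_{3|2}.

innov = [-3.8122, 3.9448]

step 1: x^-=[1.9906, -2.0550]  P^-=[0.6490 0.1485; 0.1485 1.2789]  S=[1.1795 0.4409; 0.4409 1.7795]  K=[0.5832 -0.0210; 0.0778 0.7086]  nu=[0.7104, -0.8040]  x^+=[2.4218, -2.5694]  P^+=[0.2578 -0.0602; -0.0602 0.3296]
step 2: x^-=[2.5904, -2.9152]  P^-=[0.5067 -0.0122; -0.0122 0.5826]  S=[0.9451 0.1218; 0.1218 1.0460]  K=[0.5362 -0.0208; 0.0393 0.5511]  nu=[1.6226, 2.6703]  x^+=[3.4049, -1.3798]  P^+=[0.2372 -0.0560; -0.0560 0.2582]
step 3: x^-=[4.0216, -1.3972]  P^-=[0.4743 -0.0227; -0.0227 0.4787]  S=[0.9044 0.0867; 0.0867 0.9394]  K=[0.5210 -0.0167; 0.0324 0.5039]  nu=[-3.8122, 3.9448]  x^+=[1.9694, 0.4669]  P^+=[0.2300 -0.0528; -0.0528 0.2364]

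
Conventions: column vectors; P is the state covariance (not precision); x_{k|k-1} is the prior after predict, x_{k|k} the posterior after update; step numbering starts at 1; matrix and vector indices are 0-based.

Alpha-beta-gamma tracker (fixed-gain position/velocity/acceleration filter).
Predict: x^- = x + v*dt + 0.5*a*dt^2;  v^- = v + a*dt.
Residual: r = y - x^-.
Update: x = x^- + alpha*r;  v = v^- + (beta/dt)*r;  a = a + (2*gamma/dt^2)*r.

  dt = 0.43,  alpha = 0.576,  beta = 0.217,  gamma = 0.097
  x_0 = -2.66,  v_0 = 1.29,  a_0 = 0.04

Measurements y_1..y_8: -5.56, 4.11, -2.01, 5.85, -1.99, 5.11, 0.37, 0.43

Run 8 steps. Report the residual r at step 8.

step 1: x_pred=-2.1016  r=-3.4584  x^+=-4.0936  v^+=-0.4381  a^+=-3.5886
step 2: x_pred=-4.6138  r=8.7238  x^+=0.4111  v^+=2.4213  a^+=5.5645
step 3: x_pred=1.9667  r=-3.9767  x^+=-0.3239  v^+=2.8072  a^+=1.3921
step 4: x_pred=1.0119  r=4.8381  x^+=3.7986  v^+=5.8473  a^+=6.4683
step 5: x_pred=6.9110  r=-8.9010  x^+=1.7840  v^+=4.1368  a^+=-2.8708
step 6: x_pred=3.2974  r=1.8126  x^+=4.3415  v^+=3.8171  a^+=-0.9690
step 7: x_pred=5.8932  r=-5.5232  x^+=2.7119  v^+=0.6131  a^+=-6.7641
step 8: x_pred=2.3501  r=-1.9201  x^+=1.2441  v^+=-3.2645  a^+=-8.7787

resid = -1.9201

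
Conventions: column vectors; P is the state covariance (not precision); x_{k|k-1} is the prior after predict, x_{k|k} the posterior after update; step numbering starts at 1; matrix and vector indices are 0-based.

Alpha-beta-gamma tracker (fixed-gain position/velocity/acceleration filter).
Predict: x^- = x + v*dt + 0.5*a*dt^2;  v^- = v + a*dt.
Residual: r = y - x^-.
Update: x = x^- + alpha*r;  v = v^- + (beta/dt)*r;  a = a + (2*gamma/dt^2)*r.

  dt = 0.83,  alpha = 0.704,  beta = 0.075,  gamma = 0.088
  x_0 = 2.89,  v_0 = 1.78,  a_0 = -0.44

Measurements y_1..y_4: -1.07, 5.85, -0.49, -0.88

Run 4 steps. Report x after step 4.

step 1: x_pred=4.2158  r=-5.2858  x^+=0.4946  v^+=0.9372  a^+=-1.7904
step 2: x_pred=0.6557  r=5.1943  x^+=4.3125  v^+=-0.0795  a^+=-0.4634
step 3: x_pred=4.0869  r=-4.5769  x^+=0.8648  v^+=-0.8777  a^+=-1.6327
step 4: x_pred=-0.4261  r=-0.4539  x^+=-0.7457  v^+=-2.2739  a^+=-1.7486

x_post = -0.7457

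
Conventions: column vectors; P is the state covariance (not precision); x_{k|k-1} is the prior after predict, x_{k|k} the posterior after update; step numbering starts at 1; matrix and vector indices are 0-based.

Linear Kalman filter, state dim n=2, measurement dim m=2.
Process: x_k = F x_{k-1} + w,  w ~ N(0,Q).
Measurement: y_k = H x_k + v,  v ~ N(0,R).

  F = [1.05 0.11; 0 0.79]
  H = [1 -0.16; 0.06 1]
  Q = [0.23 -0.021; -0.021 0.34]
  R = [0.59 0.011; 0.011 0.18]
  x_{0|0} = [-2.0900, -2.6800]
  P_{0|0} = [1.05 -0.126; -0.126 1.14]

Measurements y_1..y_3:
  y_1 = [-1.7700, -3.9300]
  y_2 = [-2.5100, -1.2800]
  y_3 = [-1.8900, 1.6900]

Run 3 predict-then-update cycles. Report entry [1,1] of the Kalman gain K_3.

step 1: x^-=[-2.4893, -2.1172]  P^-=[1.3723 -0.0265; -0.0265 1.0515]  S=[1.9977 -0.1011; -0.1011 1.2332]  K=[0.6942 0.1022; -0.0546 0.8468]  nu=[0.3805, -1.6634]  x^+=[-2.3952, -3.5467]  P^+=[0.4109 0.0014; 0.0014 0.1517]
step 2: x^-=[-2.9050, -2.8019]  P^-=[0.6852 -0.0067; -0.0067 0.4347]  S=[1.2885 -0.0240; -0.0240 0.6164]  K=[0.5341 0.0767; -0.0460 0.7028]  nu=[-0.0532, 1.6962]  x^+=[-2.8034, -1.6073]  P^+=[0.3161 0.0007; 0.0007 0.1260]
step 3: x^-=[-3.1203, -1.2698]  P^-=[0.5801 -0.0095; -0.0095 0.4186]  S=[1.1839 -0.0305; -0.0305 0.5996]  K=[0.4930 0.0674; -0.0466 0.6949]  nu=[1.0272, 3.1470]  x^+=[-2.4018, 0.8691]  P^+=[0.2916 0.0001; 0.0001 0.1246]

K[1,1] = 0.6949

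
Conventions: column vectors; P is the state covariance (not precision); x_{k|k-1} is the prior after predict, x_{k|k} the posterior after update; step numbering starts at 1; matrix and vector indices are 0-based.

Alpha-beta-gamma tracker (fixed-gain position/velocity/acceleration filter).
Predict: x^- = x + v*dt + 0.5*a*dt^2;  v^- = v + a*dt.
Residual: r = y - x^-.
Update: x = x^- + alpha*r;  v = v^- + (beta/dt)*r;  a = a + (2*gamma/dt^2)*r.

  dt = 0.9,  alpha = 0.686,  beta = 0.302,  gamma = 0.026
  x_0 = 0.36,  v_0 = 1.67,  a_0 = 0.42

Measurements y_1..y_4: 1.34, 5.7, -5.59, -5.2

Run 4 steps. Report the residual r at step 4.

step 1: x_pred=2.0331  r=-0.6931  x^+=1.5576  v^+=1.8154  a^+=0.3755
step 2: x_pred=3.3436  r=2.3564  x^+=4.9601  v^+=2.9441  a^+=0.5268
step 3: x_pred=7.8231  r=-13.4131  x^+=-1.3783  v^+=-1.0827  a^+=-0.3343
step 4: x_pred=-2.4881  r=-2.7119  x^+=-4.3485  v^+=-2.2935  a^+=-0.5084

resid = -2.7119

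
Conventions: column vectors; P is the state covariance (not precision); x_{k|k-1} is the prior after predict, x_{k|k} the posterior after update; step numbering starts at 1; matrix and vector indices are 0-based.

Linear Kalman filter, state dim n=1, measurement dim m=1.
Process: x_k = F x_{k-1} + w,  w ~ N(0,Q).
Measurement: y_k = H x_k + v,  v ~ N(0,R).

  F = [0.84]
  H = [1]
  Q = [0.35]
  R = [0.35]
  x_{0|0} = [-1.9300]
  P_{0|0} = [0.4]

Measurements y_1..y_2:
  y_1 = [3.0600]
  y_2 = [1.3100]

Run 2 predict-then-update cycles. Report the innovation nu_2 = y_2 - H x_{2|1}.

step 1: x^-=[-1.6212]  P^-=[0.6322]  S=[0.9822]  K=[0.6437]  nu=[4.6812]  x^+=[1.3920]  P^+=[0.2253]
step 2: x^-=[1.1692]  P^-=[0.5090]  S=[0.8590]  K=[0.5925]  nu=[0.1408]  x^+=[1.2526]  P^+=[0.2074]

innov = [0.1408]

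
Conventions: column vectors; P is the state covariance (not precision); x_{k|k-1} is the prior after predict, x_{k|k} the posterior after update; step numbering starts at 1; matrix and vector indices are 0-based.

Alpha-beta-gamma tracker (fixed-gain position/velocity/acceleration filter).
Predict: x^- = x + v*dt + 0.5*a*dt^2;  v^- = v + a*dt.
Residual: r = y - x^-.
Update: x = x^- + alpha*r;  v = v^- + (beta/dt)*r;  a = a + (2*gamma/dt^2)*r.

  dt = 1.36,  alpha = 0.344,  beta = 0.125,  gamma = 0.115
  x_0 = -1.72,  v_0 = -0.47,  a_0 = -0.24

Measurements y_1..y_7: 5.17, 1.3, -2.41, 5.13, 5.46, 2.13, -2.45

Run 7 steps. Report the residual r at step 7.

resid = -11.3462

step 1: x_pred=-2.5812  r=7.7512  x^+=0.0852  v^+=-0.0840  a^+=0.7239
step 2: x_pred=0.6405  r=0.6595  x^+=0.8673  v^+=0.9611  a^+=0.8059
step 3: x_pred=2.9197  r=-5.3297  x^+=1.0863  v^+=1.5672  a^+=0.1431
step 4: x_pred=3.3501  r=1.7799  x^+=3.9624  v^+=1.9255  a^+=0.3645
step 5: x_pred=6.9181  r=-1.4581  x^+=6.4165  v^+=2.2871  a^+=0.1831
step 6: x_pred=9.6963  r=-7.5663  x^+=7.0935  v^+=1.8408  a^+=-0.7577
step 7: x_pred=8.8962  r=-11.3462  x^+=4.9931  v^+=-0.2326  a^+=-2.1687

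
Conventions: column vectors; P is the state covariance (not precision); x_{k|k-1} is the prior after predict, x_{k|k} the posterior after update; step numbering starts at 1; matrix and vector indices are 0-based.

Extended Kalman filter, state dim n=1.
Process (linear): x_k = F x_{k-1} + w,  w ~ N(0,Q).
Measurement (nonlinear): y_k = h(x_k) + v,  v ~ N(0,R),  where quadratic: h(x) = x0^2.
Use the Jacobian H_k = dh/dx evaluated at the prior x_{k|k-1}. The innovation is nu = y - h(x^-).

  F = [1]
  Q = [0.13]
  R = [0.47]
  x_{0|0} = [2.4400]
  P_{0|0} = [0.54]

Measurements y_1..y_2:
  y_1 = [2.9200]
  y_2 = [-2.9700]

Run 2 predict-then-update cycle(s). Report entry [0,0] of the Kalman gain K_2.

K[0,0] = 0.2207

step 1: x^-=[2.4400]  P^-=[0.6700]  H_jac=[4.8800]  S=[16.4256]  K=[0.1991]  nu=[-3.0336]  x^+=[1.8361]  P^+=[0.0192]
step 2: x^-=[1.8361]  P^-=[0.1492]  H_jac=[3.6723]  S=[2.4817]  K=[0.2207]  nu=[-6.3414]  x^+=[0.4364]  P^+=[0.0283]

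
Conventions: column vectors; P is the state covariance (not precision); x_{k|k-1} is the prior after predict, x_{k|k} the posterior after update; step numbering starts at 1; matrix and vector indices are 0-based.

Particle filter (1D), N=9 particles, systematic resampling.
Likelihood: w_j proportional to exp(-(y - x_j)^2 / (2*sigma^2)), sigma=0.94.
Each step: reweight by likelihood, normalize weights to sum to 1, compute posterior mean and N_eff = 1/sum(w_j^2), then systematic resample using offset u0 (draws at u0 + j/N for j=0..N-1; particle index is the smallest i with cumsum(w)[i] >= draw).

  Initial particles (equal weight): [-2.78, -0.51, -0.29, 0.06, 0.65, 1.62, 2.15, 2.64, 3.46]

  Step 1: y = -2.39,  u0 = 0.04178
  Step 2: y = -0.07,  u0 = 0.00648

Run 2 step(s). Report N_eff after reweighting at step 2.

step 1: w=[0.7814, 0.1152, 0.0702, 0.0285, 0.0046, 0.0001, 0.0000, 0.0000, 0.0000]  mean=-2.2465  Neff=1.5884  idx=[0, 0, 0, 0, 0, 0, 0, 1, 2]
step 2: w=[0.0079, 0.0079, 0.0079, 0.0079, 0.0079, 0.0079, 0.0079, 0.4529, 0.4917]  mean=-0.5277  Neff=2.2357  idx=[0, 7, 7, 7, 7, 8, 8, 8, 8]

N_eff = 2.2357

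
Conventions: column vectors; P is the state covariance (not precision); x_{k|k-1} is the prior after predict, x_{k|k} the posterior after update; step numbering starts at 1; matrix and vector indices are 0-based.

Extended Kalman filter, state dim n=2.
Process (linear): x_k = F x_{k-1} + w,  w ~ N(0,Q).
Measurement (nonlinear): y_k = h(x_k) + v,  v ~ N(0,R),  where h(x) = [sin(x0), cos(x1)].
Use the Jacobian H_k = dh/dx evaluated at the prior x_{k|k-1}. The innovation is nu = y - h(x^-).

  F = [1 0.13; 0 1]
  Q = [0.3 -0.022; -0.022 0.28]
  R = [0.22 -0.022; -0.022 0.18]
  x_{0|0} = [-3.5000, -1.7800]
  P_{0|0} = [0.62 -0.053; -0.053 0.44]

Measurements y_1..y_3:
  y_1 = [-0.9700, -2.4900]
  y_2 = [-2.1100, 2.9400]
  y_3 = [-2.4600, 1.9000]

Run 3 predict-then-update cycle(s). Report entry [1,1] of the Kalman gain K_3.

step 1: x^-=[-3.7314, -1.7800]  P^-=[0.9137 -0.0178; -0.0178 0.7200]  H_jac=[-0.8310 0.0000; 0.0000 0.9782]  S=[0.8510 -0.0075; -0.0075 0.8689]  K=[-0.8925 -0.0278; 0.0246 0.8107]  nu=[-1.5262, -2.2823]  x^+=[-2.3059, -3.6678]  P^+=[0.2355 0.0150; 0.0150 0.1486]
step 2: x^-=[-2.7827, -3.6678]  P^-=[0.5419 0.0123; 0.0123 0.4286]  H_jac=[-0.9363 0.0000; 0.0000 -0.5023]  S=[0.6951 -0.0162; -0.0162 0.2881]  K=[-0.7315 -0.0626; -0.0340 -0.7491]  nu=[-1.7588, 3.8047]  x^+=[-1.7344, -6.4581]  P^+=[0.1704 -0.0096; -0.0096 0.2670]
step 3: x^-=[-2.5740, -6.4581]  P^-=[0.4724 0.0031; 0.0031 0.5470]  H_jac=[-0.8432 0.0000; 0.0000 0.1740]  S=[0.5559 -0.0225; -0.0225 0.1966]  K=[-0.7198 -0.0795; 0.0149 0.4860]  nu=[-1.9224, 0.9153]  x^+=[-1.2630, -6.0420]  P^+=[0.1857 0.0088; 0.0088 0.5007]

K[1,1] = 0.4860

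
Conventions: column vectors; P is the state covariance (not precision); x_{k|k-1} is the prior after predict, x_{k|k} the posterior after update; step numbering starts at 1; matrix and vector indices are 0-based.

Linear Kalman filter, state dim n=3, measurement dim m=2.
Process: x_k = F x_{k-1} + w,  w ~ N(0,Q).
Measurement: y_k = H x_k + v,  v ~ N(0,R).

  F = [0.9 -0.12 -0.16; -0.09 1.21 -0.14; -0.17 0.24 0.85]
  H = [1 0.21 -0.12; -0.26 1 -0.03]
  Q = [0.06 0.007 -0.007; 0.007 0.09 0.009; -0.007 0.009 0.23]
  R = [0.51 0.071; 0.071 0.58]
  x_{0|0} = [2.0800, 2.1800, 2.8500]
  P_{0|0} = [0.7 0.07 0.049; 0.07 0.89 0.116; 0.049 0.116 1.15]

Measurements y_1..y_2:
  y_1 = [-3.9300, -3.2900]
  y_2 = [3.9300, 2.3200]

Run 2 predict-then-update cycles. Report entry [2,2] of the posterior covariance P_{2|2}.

P_post[2,2] = 0.8978

step 1: x^-=[1.1544, 2.0516, 2.5921]  P^-=[0.6445 -0.1022 -0.2571; -0.1022 1.3679 0.2382; -0.2571 0.2382 1.1598]  S=[1.2383 0.0679; 0.0679 2.0274]  K=[0.5361 -0.1472; 0.0890 0.6813; -0.2874 0.1429]  nu=[-5.2042, -4.9637]  x^+=[-0.9050, -1.7937, 3.3784]  P^+=[0.2554 0.0181 -0.0317; 0.0181 0.4088 0.0849; -0.0317 0.0849 1.0217]
step 2: x^-=[-1.1398, -2.5619, 2.5950]  P^-=[0.3073 -0.0417 -0.2295; -0.0417 0.6770 0.0921; -0.2295 0.0921 1.0414]  S=[0.8951 0.0857; 0.0857 1.2913]  K=[0.3752 -0.1137; 0.0494 0.5273; -0.3858 0.1189]  nu=[5.9192, 4.6634]  x^+=[0.5509, 0.1896, 0.8659]  P^+=[0.1719 0.0027 -0.0901; 0.0027 0.3114 0.0451; -0.0901 0.0451 0.8978]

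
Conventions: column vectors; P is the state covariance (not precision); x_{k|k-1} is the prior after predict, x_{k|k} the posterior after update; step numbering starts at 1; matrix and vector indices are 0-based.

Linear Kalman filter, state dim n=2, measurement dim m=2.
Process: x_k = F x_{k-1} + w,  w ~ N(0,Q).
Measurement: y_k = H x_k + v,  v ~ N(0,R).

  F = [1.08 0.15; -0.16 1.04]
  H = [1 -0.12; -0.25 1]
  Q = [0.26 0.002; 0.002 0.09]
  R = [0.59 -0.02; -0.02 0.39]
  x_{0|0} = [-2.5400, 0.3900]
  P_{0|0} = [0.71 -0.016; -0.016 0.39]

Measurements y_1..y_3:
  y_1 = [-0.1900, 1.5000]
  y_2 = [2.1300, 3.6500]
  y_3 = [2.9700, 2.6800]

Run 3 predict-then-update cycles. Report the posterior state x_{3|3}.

step 1: x^-=[-2.6847, 0.8120]  P^-=[1.0917 -0.0774; -0.0774 0.5353]  S=[1.7080 -0.4369; -0.4369 1.0323]  K=[0.6255 -0.0746; 0.0611 0.5632]  nu=[2.5921, 0.0168]  x^+=[-1.0645, 0.9799]  P^+=[0.3769 0.0526; 0.0526 0.2316]
step 2: x^-=[-1.0027, 1.1895]  P^-=[0.7218 0.0308; 0.0308 0.3326]  S=[1.3092 -0.2086; -0.2086 0.7523]  K=[0.5407 -0.0490; 0.0647 0.4498]  nu=[3.2754, 2.2099]  x^+=[0.6602, 2.3956]  P^+=[0.3262 0.0516; 0.0516 0.1871]
step 3: x^-=[1.0723, 2.3857]  P^-=[0.6614 0.0316; 0.0316 0.2835]  S=[1.2479 -0.1868; -0.1868 0.6990]  K=[0.5191 -0.0526; 0.0595 0.4101]  nu=[2.1840, 0.5623]  x^+=[2.1764, 2.7462]  P^+=[0.3130 0.0473; 0.0473 0.1706]

x_post = [2.1764, 2.7462]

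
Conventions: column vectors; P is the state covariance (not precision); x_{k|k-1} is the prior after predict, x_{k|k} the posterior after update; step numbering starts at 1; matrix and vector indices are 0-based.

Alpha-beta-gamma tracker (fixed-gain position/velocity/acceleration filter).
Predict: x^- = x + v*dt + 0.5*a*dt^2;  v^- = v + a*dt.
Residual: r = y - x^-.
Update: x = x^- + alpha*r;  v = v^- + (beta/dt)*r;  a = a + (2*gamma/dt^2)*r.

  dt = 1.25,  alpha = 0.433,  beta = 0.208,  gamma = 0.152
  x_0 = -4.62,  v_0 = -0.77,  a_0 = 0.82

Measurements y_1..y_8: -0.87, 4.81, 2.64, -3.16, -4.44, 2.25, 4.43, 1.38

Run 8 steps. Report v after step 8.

v_post = -9.2977

step 1: x_pred=-4.9419  r=4.0719  x^+=-3.1788  v^+=0.9326  a^+=1.6122
step 2: x_pred=-0.7535  r=5.5635  x^+=1.6555  v^+=3.8736  a^+=2.6947
step 3: x_pred=8.6027  r=-5.9627  x^+=6.0209  v^+=6.2497  a^+=1.5346
step 4: x_pred=15.0319  r=-18.1919  x^+=7.1548  v^+=5.1408  a^+=-2.0049
step 5: x_pred=12.0145  r=-16.4545  x^+=4.8897  v^+=-0.1033  a^+=-5.2062
step 6: x_pred=0.6932  r=1.5568  x^+=1.3673  v^+=-6.3521  a^+=-4.9034
step 7: x_pred=-10.4035  r=14.8335  x^+=-3.9806  v^+=-10.0130  a^+=-2.0173
step 8: x_pred=-18.0729  r=19.4529  x^+=-9.6498  v^+=-9.2977  a^+=1.7674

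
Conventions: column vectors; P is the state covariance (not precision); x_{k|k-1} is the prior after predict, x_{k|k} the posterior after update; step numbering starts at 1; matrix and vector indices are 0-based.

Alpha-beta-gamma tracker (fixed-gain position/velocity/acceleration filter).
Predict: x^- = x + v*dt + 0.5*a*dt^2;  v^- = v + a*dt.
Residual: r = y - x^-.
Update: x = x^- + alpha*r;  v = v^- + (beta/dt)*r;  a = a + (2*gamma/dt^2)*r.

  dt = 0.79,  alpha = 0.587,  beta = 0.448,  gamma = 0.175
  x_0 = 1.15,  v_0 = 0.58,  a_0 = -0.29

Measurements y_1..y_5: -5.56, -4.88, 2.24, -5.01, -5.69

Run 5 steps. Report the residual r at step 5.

step 1: x_pred=1.5177  r=-7.0777  x^+=-2.6369  v^+=-3.6628  a^+=-4.2592
step 2: x_pred=-6.8596  r=1.9796  x^+=-5.6976  v^+=-5.9050  a^+=-3.1491
step 3: x_pred=-11.3452  r=13.5852  x^+=-3.3707  v^+=-0.6887  a^+=4.4696
step 4: x_pred=-2.5200  r=-2.4900  x^+=-3.9816  v^+=1.4302  a^+=3.0732
step 5: x_pred=-1.8928  r=-3.7972  x^+=-4.1217  v^+=1.7047  a^+=0.9437

resid = -3.7972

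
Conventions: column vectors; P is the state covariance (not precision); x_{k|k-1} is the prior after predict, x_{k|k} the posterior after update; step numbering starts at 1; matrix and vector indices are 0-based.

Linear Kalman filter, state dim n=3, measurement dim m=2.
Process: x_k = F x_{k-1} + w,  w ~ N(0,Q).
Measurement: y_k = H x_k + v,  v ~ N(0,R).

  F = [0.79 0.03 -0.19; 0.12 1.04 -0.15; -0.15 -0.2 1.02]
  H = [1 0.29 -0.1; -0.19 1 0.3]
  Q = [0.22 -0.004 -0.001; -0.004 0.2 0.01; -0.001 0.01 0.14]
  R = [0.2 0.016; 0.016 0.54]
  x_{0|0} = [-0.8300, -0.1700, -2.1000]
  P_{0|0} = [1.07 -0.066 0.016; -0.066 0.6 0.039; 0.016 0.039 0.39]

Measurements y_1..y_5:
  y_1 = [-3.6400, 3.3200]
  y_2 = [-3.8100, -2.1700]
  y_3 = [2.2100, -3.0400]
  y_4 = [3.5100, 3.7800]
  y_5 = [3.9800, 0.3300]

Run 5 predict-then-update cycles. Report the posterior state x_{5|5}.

step 1: x^-=[-0.2618, 0.0386, -1.9835]  P^-=[0.8940 0.0627 -0.1802; 0.0627 0.8439 -0.1370; -0.1802 -0.1370 0.5691]  S=[1.2510 0.0773; 0.0773 1.3820]  K=[0.7534 -0.1588; 0.2221 0.5599; -0.2251 0.0618]  nu=[-3.5877, 3.8267]  x^+=[-3.5726, 1.3844, -0.9394]  P^+=[0.1676 -0.0536 0.0392; -0.0536 0.3298 -0.1136; 0.0392 -0.1136 0.5025]
step 2: x^-=[-2.6023, 1.1520, -0.6992]  P^-=[0.3300 0.0097 -0.0866; 0.0097 0.5910 -0.2471; -0.0866 -0.2471 0.7109]  S=[0.6241 0.0881; 0.0881 1.0649]  K=[0.5642 -0.1209; 0.2645 0.4618; -0.3695 0.0143]  nu=[-1.6117, -3.6067]  x^+=[-3.0757, -0.9400, -0.1552]  P^+=[0.1278 -0.0442 0.0407; -0.0442 0.2987 -0.1784; 0.0407 -0.1784 0.6264]
step 3: x^-=[-2.4285, -1.3234, 0.4910]  P^-=[0.3104 0.0291 -0.1104; 0.0291 0.5822 -0.3310; -0.1104 -0.3310 0.8642]  S=[0.6262 0.0965; 0.0965 1.0141]  K=[0.5444 -0.1139; 0.3009 0.4421; -0.4668 -0.0056]  nu=[5.0714, -2.3254]  x^+=[0.5970, -0.8255, -1.8635]  P^+=[0.1236 -0.0423 0.0432; -0.0423 0.3016 -0.2205; 0.0432 -0.2205 0.7272]
step 4: x^-=[0.8010, -0.5074, -1.8253]  P^-=[0.3112 0.0414 -0.1306; 0.0414 0.6011 -0.3928; -0.1306 -0.3928 0.9856]  S=[0.6446 0.1042; 0.1042 1.0045]  K=[0.5400 -0.1126; 0.3246 0.4396; -0.5295 -0.0171]  nu=[2.6736, 4.9871]  x^+=[1.6828, 2.5527, -3.3262]  P^+=[0.1232 -0.0427 0.0465; -0.0427 0.3093 -0.2497; 0.0465 -0.2497 0.8027]
step 5: x^-=[2.0380, 3.3556, -4.1557]  P^-=[0.3130 0.0488 -0.1444; 0.0488 0.6200 -0.4373; -0.1444 -0.4373 1.0754]  S=[0.6585 0.1098; 0.1098 1.0036]  K=[0.5376 -0.1126; 0.3401 0.4406; -0.5711 -0.0244]  nu=[0.5533, -1.3917]  x^+=[2.4921, 2.9307, -4.4377]  P^+=[0.1233 -0.0436 0.0494; -0.0436 0.3161 -0.2700; 0.0494 -0.2700 0.8569]

x_post = [2.4921, 2.9307, -4.4377]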